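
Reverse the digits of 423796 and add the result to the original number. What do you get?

1121120

Reverse of 423796 is 697324.
423796 + 697324 = 1121120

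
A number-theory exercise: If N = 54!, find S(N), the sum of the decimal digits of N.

54! = 230843697339241380472092742683027581083278564571807941132288000000000000
Sum of its 72 digits: 261.

261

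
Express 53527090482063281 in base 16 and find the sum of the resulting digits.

53527090482063281 in base 16 is BE2A9AEE0B27B1.
Digit sum: 11+14+2+10+9+10+14+14+0+11+2+7+11+1 = 116.

116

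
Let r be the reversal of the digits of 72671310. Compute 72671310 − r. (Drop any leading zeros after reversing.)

Reverse of 72671310 is 1317627.
72671310 − 1317627 = 71353683

71353683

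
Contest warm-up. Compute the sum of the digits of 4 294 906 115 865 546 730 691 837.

119

4+2+9+4+9+0+6+1+1+5+8+6+5+5+4+6+7+3+0+6+9+1+8+3+7 = 119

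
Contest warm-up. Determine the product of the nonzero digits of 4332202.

288

4×3×3×2×2×2 = 288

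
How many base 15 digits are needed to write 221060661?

8

221060661 in base 15 is 146196C6, which has 8 digits.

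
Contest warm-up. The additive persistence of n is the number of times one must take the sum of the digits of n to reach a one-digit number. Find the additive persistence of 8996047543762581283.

3

8996047543762581283 → 97 → 16 → 7 (3 steps)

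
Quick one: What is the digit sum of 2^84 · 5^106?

2^84 · 5^106 = 2384185791015625000000000000000000000000000000000000000000000000000000000000000000000000000000000000
Sum of its 100 digits: 67.

67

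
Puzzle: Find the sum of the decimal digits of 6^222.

6^222 = 56179463200996057208276713692733414466078600545950937635652503693742079047235470060433811932545086635475607655808523969013136142693412071809588014597053712671468234406363136
Sum of its 173 digits: 738.

738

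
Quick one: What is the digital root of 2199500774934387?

6

2+1+9+9+5+0+0+7+7+4+9+3+4+3+8+7 = 78
7+8 = 15
1+5 = 6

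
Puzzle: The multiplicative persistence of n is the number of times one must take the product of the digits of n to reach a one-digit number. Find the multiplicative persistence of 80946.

80946 → 0 (1 step)

1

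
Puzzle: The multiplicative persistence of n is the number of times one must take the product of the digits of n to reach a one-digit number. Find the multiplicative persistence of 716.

716 → 42 → 8 (2 steps)

2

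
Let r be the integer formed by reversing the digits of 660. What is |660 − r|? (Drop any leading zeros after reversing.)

Reverse of 660 is 66.
|660 − 66| = 594

594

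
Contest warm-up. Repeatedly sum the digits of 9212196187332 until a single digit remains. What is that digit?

9+2+1+2+1+9+6+1+8+7+3+3+2 = 54
5+4 = 9

9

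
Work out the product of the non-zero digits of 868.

8×6×8 = 384

384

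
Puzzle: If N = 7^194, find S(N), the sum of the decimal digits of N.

7^194 = 88924158227561281226520409113692540181550107099679841392193219526176387112718869278739153030704587801792325036783536742123291998603333570095374837587568245668364849
Sum of its 164 digits: 742.

742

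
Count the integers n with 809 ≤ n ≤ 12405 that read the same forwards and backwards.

The integers in [809, 12405] that read the same forwards and backwards: 818, 828, 838, 848, 858, 868, …, 12221, 12321.
133 qualify.

133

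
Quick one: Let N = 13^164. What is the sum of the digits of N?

13^164 = 486082267741725686461465072367119801511462184354442617737871858732262474061213473291414191485583808473845624851371982707918018983381062939958751597905920603096765580665918344056082961
Sum of its 183 digits: 835.

835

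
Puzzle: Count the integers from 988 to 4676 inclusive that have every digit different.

1832

The integers in [988, 4676] that have every digit different: 1023, 1024, 1025, 1026, 1027, 1028, …, 4673, 4675.
1832 qualify.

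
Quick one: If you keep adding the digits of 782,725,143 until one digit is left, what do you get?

3

7+8+2+7+2+5+1+4+3 = 39
3+9 = 12
1+2 = 3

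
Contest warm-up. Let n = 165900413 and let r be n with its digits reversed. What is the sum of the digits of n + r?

58

Reversal of 165900413 is 314009561; 165900413 + 314009561 = 479909974.
Digit sum of 479909974: 4+7+9+9+0+9+9+7+4 = 58.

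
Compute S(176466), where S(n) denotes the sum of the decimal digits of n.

30

1+7+6+4+6+6 = 30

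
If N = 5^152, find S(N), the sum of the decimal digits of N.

466

5^152 = 17516230804060213386546619791123951641003274273456447146963353548622388533573257518582977354526519775390625
Sum of its 107 digits: 466.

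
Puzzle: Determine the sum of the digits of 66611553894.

54

6+6+6+1+1+5+5+3+8+9+4 = 54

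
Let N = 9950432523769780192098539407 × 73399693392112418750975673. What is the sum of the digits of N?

246

9950432523769780192098539407 × 73399693392112418750975673 = 730358696363605233291257565853564008970326039488845911
Sum of its 54 digits: 246.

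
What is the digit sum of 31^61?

373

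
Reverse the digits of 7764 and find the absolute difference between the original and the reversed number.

Reverse of 7764 is 4677.
|7764 − 4677| = 3087

3087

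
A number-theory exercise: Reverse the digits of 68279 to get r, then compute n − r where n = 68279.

-29007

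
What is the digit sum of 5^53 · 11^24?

254

5^53 · 11^24 = 109354000030843624354924170649638881513965316116809844970703125
Sum of its 63 digits: 254.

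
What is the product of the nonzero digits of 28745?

2240

2×8×7×4×5 = 2240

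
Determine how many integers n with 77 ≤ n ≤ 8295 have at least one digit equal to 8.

2457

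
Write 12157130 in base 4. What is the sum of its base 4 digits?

12157130 in base 4 is 232120003022.
Digit sum: 2+3+2+1+2+0+0+0+3+0+2+2 = 17.

17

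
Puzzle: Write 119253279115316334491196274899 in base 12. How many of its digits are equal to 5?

119253279115316334491196274899 in base 12 is A501260A8527675A5472B837B83.
The digit 5 appears 4 times.

4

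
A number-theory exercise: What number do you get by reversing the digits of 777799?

Reversing 777799 gives 997777.

997777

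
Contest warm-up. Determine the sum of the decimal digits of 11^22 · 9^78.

414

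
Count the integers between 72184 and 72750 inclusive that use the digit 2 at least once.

567

The integers in [72184, 72750] that use the digit 2 at least once: 72184, 72185, 72186, 72187, 72188, 72189, …, 72749, 72750.
567 qualify.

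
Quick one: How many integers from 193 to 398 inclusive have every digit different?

150

The integers in [193, 398] that have every digit different: 193, 194, 195, 196, 197, 198, …, 397, 398.
150 qualify.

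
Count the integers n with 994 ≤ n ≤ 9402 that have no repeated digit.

4258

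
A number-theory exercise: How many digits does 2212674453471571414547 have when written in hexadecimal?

2212674453471571414547 in base 16 is 77F306CC2E429B0E13, which has 18 digits.

18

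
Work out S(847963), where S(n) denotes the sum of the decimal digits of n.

8+4+7+9+6+3 = 37

37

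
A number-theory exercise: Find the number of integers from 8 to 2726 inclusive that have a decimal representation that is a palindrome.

118

The integers in [8, 2726] that have a decimal representation that is a palindrome: 8, 9, 11, 22, 33, 44, …, 2552, 2662.
118 qualify.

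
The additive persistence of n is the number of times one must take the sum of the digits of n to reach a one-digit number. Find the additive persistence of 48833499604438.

48833499604438 → 73 → 10 → 1 (3 steps)

3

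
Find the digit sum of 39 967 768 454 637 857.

3+9+9+6+7+7+6+8+4+5+4+6+3+7+8+5+7 = 104

104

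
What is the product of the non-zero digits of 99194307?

61236

9×9×1×9×4×3×7 = 61236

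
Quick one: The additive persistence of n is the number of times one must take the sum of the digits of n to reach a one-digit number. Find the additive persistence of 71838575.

2

71838575 → 44 → 8 (2 steps)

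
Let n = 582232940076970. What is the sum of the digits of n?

64

5+8+2+2+3+2+9+4+0+0+7+6+9+7+0 = 64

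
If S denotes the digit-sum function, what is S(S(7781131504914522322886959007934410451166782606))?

12

First digit sum: 192.
1+9+2 = 12.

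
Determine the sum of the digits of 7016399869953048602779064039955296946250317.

7+0+1+6+3+9+9+8+6+9+9+5+3+0+4+8+6+0+2+7+7+9+0+6+4+0+3+9+9+5+5+2+9+6+9+4+6+2+5+0+3+1+7 = 213

213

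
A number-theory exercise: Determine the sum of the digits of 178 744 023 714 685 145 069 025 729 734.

131

1+7+8+7+4+4+0+2+3+7+1+4+6+8+5+1+4+5+0+6+9+0+2+5+7+2+9+7+3+4 = 131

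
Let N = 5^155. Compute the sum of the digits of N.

5^155 = 2189528850507526673318327473890493955125409284182055893370419193577798566696657189822872169315814971923828125
Sum of its 109 digits: 533.

533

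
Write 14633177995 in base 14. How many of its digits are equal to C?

1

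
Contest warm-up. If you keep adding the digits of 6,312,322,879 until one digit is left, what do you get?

6+3+1+2+3+2+2+8+7+9 = 43
4+3 = 7

7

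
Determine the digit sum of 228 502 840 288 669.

70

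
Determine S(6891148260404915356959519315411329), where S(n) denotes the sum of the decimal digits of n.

6+8+9+1+1+4+8+2+6+0+4+0+4+9+1+5+3+5+6+9+5+9+5+1+9+3+1+5+4+1+1+3+2+9 = 149

149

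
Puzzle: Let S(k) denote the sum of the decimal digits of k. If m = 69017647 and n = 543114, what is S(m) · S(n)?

S(69017647) = 6+9+0+1+7+6+4+7 = 40.
S(543114) = 5+4+3+1+1+4 = 18.
40 · 18 = 720.

720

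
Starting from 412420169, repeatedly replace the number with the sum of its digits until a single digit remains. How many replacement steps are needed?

3

412420169 → 29 → 11 → 2 (3 steps)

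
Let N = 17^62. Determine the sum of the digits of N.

352

17^62 = 19401402493429270772184517882322157792401011763891877258989132067877445707489
Sum of its 77 digits: 352.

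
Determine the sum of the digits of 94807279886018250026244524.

9+4+8+0+7+2+7+9+8+8+6+0+1+8+2+5+0+0+2+6+2+4+4+5+2+4 = 113

113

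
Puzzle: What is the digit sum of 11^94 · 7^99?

844

11^94 · 7^99 = 35943334640547602473999318418944855758680640398173410046858306964175569558243428593009363265805107816241586828514450804044760956390757472516167385992257012993695188609000903292678863
Sum of its 182 digits: 844.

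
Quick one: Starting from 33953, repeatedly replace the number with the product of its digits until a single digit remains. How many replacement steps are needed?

3

33953 → 1215 → 10 → 0 (3 steps)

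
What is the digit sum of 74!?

74! = 330788544151938641225953028221253782145683251820934971170611926835411235700971565459250872320000000000000000
Sum of its 108 digits: 378.

378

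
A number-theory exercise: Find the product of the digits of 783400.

0

7×8×3×4×0×0 = 0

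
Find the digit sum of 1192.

1+1+9+2 = 13

13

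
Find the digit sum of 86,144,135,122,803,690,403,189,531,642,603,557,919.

154

8+6+1+4+4+1+3+5+1+2+2+8+0+3+6+9+0+4+0+3+1+8+9+5+3+1+6+4+2+6+0+3+5+5+7+9+1+9 = 154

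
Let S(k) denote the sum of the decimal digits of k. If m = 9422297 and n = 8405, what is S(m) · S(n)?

595

S(9422297) = 9+4+2+2+2+9+7 = 35.
S(8405) = 8+4+0+5 = 17.
35 · 17 = 595.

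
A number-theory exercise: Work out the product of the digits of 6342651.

6×3×4×2×6×5×1 = 4320

4320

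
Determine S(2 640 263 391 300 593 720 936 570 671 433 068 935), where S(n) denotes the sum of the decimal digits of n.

2+6+4+0+2+6+3+3+9+1+3+0+0+5+9+3+7+2+0+9+3+6+5+7+0+6+7+1+4+3+3+0+6+8+9+3+5 = 150

150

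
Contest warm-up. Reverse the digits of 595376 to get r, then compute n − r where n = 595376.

-78219

Reverse of 595376 is 673595.
595376 − 673595 = -78219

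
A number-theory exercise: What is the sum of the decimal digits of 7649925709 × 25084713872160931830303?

7649925709 × 25084713872160931830303 = 191896197553552851794031344959827
Sum of its 33 digits: 165.

165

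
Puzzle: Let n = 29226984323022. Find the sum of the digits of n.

54

2+9+2+2+6+9+8+4+3+2+3+0+2+2 = 54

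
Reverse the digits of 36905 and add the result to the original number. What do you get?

Reverse of 36905 is 50963.
36905 + 50963 = 87868

87868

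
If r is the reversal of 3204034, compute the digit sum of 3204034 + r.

Reversal of 3204034 is 4304023; 3204034 + 4304023 = 7508057.
Digit sum of 7508057: 7+5+0+8+0+5+7 = 32.

32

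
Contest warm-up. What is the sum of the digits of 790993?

37

7+9+0+9+9+3 = 37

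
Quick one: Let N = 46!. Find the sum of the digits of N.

216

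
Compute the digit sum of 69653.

6+9+6+5+3 = 29

29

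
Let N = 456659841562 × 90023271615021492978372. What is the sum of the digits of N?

126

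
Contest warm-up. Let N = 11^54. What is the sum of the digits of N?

253

11^54 = 171871947701161912897410416779483616222663749691203457641
Sum of its 57 digits: 253.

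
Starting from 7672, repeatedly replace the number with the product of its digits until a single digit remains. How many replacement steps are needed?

7672 → 588 → 320 → 0 (3 steps)

3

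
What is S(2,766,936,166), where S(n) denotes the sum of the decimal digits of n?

52

2+7+6+6+9+3+6+1+6+6 = 52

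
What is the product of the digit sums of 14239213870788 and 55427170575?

S(14239213870788) = 1+4+2+3+9+2+1+3+8+7+0+7+8+8 = 63.
S(55427170575) = 5+5+4+2+7+1+7+0+5+7+5 = 48.
63 · 48 = 3024.

3024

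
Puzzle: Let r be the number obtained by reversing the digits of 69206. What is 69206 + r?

129502

Reverse of 69206 is 60296.
69206 + 60296 = 129502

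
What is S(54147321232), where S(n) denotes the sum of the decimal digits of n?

34

5+4+1+4+7+3+2+1+2+3+2 = 34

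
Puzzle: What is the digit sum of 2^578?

778

2^578 = 989321605892418136242010084078588760140525396404847359656252224371588900426127468681265604244972179958390685704064557357405460137227004839870184620407572671666427088594796544
Sum of its 174 digits: 778.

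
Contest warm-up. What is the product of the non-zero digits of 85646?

8×5×6×4×6 = 5760

5760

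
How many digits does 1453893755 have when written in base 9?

1453893755 in base 9 is 3668673255, which has 10 digits.

10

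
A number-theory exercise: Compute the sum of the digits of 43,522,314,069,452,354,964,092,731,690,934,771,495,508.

4+3+5+2+2+3+1+4+0+6+9+4+5+2+3+5+4+9+6+4+0+9+2+7+3+1+6+9+0+9+3+4+7+7+1+4+9+5+5+0+8 = 180

180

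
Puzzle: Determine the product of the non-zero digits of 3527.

210

3×5×2×7 = 210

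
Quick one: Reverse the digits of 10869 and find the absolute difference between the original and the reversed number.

Reverse of 10869 is 96801.
|10869 − 96801| = 85932

85932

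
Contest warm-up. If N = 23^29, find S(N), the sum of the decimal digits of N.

173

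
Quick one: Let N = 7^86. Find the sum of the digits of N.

364

7^86 = 4769045228788439966405717081859702655999169022609320640655796073352869649
Sum of its 73 digits: 364.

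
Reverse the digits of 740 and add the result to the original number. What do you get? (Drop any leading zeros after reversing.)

787

Reverse of 740 is 47.
740 + 47 = 787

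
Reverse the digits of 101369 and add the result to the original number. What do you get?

Reverse of 101369 is 963101.
101369 + 963101 = 1064470

1064470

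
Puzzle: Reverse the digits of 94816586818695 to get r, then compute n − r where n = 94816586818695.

35134718256846

Reverse of 94816586818695 is 59681868561849.
94816586818695 − 59681868561849 = 35134718256846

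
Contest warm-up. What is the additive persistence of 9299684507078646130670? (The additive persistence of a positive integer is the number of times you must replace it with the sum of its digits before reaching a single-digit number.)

2

9299684507078646130670 → 107 → 8 (2 steps)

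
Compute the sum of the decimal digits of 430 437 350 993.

50

4+3+0+4+3+7+3+5+0+9+9+3 = 50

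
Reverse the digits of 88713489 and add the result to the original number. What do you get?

Reverse of 88713489 is 98431788.
88713489 + 98431788 = 187145277

187145277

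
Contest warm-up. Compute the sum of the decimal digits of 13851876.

39

1+3+8+5+1+8+7+6 = 39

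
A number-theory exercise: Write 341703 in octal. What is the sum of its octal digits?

341703 in base 8 is 1233307.
Digit sum: 1+2+3+3+3+0+7 = 19.

19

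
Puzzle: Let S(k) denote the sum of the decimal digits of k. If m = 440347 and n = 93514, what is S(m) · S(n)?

S(440347) = 4+4+0+3+4+7 = 22.
S(93514) = 9+3+5+1+4 = 22.
22 · 22 = 484.

484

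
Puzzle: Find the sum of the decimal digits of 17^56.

307

17^56 = 803784444631904346795840040159891735261368357513214245352923986167681
Sum of its 69 digits: 307.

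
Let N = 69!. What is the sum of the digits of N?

351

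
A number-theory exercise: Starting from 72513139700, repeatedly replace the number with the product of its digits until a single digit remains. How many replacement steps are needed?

72513139700 → 0 (1 step)

1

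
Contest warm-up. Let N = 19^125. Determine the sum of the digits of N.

739

19^125 = 6985542176085217222851596560258580948420433440428974096385224930781994780974024536243893621456715550276088843210040689109537673913336015951278562374199998902499
Sum of its 160 digits: 739.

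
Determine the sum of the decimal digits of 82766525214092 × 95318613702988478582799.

82766525214092 × 95318613702988478582799 = 7889190444420691132235407360223603508
Sum of its 37 digits: 141.

141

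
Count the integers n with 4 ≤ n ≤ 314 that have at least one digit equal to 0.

58

The integers in [4, 314] that have at least one digit equal to 0: 10, 20, 30, 40, 50, 60, …, 309, 310.
58 qualify.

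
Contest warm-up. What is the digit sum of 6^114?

6^114 = 51196767818932398352996442938060122617228848590636949323603892304516667363736020735492096
Sum of its 89 digits: 414.

414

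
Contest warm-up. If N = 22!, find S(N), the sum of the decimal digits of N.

22! = 1124000727777607680000
Sum of its 22 digits: 72.

72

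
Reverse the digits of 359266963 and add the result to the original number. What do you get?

728929916

Reverse of 359266963 is 369662953.
359266963 + 369662953 = 728929916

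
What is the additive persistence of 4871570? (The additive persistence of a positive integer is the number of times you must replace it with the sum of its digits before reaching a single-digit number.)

4871570 → 32 → 5 (2 steps)

2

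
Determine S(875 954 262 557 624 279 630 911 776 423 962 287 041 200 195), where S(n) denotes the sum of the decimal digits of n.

200

8+7+5+9+5+4+2+6+2+5+5+7+6+2+4+2+7+9+6+3+0+9+1+1+7+7+6+4+2+3+9+6+2+2+8+7+0+4+1+2+0+0+1+9+5 = 200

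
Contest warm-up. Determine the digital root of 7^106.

7

The digital root of n equals n mod 9 (or 9 when 9 | n), so we need 7^106 mod 9.
7^106 ≡ 7 (mod 9), so the digital root is 7.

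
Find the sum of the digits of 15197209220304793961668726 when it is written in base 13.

166

15197209220304793961668726 in base 13 is 49684B432855CCA454CA4CC.
Digit sum: 4+9+6+8+4+11+4+3+2+8+5+5+12+12+10+4+5+4+12+10+4+12+12 = 166.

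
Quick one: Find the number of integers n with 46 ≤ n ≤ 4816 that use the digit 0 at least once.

The integers in [46, 4816] that use the digit 0 at least once: 50, 60, 70, 80, 90, 100, …, 4809, 4810.
1233 qualify.

1233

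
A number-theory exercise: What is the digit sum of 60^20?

60^20 = 365615844006297600000000000000000000
Sum of its 36 digits: 72.

72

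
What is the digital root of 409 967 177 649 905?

4+0+9+9+6+7+1+7+7+6+4+9+9+0+5 = 83
8+3 = 11
1+1 = 2

2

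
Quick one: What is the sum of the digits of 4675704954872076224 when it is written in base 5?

4675704954872076224 in base 5 is 303210312444440034222414344.
Digit sum: 3+0+3+2+1+0+3+1+2+4+4+4+4+4+0+0+3+4+2+2+2+4+1+4+3+4+4 = 68.

68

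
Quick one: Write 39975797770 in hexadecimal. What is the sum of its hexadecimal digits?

39975797770 in base 16 is 94EBE440A.
Digit sum: 9+4+14+11+14+4+4+0+10 = 70.

70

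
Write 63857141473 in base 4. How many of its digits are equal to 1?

3

63857141473 in base 4 is 323132023222123201.
The digit 1 appears 3 times.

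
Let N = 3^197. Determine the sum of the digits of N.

3^197 = 9837555143550917382917826742065912104786424172347944295354628212558981144492673444236470334963
Sum of its 94 digits: 423.

423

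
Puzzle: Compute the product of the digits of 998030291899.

9×9×8×0×3×0×2×9×1×8×9×9 = 0

0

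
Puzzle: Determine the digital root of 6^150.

The digital root of n equals n mod 9 (or 9 when 9 | n), so we need 6^150 mod 9.
6^150 ≡ 0 (mod 9), so the digital root is 9.

9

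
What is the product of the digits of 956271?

3780

9×5×6×2×7×1 = 3780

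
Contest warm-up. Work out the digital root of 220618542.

3

2+2+0+6+1+8+5+4+2 = 30
3+0 = 3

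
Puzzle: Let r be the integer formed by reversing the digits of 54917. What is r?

Reversing 54917 gives 71945.

71945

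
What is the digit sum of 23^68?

448

23^68 = 395815547546888589884785370897911374203232682951121784754739562406761602882294255015821358881
Sum of its 93 digits: 448.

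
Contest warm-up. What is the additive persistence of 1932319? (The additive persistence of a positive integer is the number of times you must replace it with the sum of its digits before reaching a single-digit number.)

3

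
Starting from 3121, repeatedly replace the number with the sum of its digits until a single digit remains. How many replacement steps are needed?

3121 → 7 (1 step)

1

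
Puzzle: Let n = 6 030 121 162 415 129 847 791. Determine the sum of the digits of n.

80

6+0+3+0+1+2+1+1+6+2+4+1+5+1+2+9+8+4+7+7+9+1 = 80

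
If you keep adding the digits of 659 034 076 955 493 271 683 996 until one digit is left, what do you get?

9

6+5+9+0+3+4+0+7+6+9+5+5+4+9+3+2+7+1+6+8+3+9+9+6 = 126
1+2+6 = 9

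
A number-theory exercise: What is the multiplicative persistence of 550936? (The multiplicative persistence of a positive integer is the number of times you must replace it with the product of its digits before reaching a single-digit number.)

550936 → 0 (1 step)

1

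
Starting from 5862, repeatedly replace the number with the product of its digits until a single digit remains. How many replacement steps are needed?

2

5862 → 480 → 0 (2 steps)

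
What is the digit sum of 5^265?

734

5^265 = 168675167091688371589577184820320304123359382117896120801244208401730308655516153476006005927193129425010689334885735617128810526305311458860410230020665522943090763874351978302001953125
Sum of its 186 digits: 734.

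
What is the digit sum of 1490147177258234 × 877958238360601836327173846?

199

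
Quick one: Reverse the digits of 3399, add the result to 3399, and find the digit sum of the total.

12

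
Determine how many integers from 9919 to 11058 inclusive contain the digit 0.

1067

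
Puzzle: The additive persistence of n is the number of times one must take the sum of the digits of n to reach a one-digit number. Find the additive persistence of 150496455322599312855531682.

3

150496455322599312855531682 → 118 → 10 → 1 (3 steps)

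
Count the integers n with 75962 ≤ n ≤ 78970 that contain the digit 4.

814

The integers in [75962, 78970] that contain the digit 4: 75964, 75974, 75984, 75994, 76004, 76014, …, 78954, 78964.
814 qualify.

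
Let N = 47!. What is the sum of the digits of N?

225

47! = 258623241511168180642964355153611979969197632389120000000000
Sum of its 60 digits: 225.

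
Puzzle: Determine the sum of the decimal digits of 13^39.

13^39 = 27783742160348572763840067510872319734178277
Sum of its 44 digits: 199.

199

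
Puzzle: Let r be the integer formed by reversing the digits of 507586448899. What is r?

Reversing 507586448899 gives 998844685705.

998844685705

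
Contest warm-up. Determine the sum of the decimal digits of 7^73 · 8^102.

7^73 · 8^102 = 6417052526720998530542426812577764164512514830347725180694740124087305681837764499048395479621458231759808290922049514340438076243511952199514751183618048
Sum of its 154 digits: 673.

673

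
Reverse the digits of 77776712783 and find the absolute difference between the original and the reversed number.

Reverse of 77776712783 is 38721767777.
|77776712783 − 38721767777| = 39054945006

39054945006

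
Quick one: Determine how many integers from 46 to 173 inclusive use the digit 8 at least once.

22

The integers in [46, 173] that use the digit 8 at least once: 48, 58, 68, 78, 80, 81, …, 158, 168.
22 qualify.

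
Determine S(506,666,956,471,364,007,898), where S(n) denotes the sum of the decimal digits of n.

106

5+0+6+6+6+6+9+5+6+4+7+1+3+6+4+0+0+7+8+9+8 = 106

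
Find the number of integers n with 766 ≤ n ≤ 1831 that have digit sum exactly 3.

The integers in [766, 1831] that have digit sum exactly 3: 1002, 1011, 1020, 1101, 1110, 1200.
6 qualify.

6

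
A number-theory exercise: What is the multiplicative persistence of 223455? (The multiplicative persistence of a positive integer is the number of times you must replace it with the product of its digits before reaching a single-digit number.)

223455 → 1200 → 0 (2 steps)

2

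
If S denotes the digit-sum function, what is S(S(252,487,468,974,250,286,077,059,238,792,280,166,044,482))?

First digit sum: 193.
1+9+3 = 13.

13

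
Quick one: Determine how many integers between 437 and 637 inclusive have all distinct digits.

The integers in [437, 637] that have all distinct digits: 437, 438, 439, 450, 451, 452, …, 635, 637.
145 qualify.

145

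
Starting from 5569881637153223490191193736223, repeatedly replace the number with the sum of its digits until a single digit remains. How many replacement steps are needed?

2

5569881637153223490191193736223 → 134 → 8 (2 steps)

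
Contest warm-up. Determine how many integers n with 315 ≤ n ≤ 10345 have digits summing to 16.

637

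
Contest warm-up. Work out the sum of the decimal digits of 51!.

198

51! = 1551118753287382280224243016469303211063259720016986112000000000000
Sum of its 67 digits: 198.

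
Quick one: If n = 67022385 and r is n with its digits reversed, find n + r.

125344461

Reverse of 67022385 is 58322076.
67022385 + 58322076 = 125344461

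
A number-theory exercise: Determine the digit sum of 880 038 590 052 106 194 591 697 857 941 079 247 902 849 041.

8+8+0+0+3+8+5+9+0+0+5+2+1+0+6+1+9+4+5+9+1+6+9+7+8+5+7+9+4+1+0+7+9+2+4+7+9+0+2+8+4+9+0+4+1 = 206

206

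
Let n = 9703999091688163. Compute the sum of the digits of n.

9+7+0+3+9+9+9+0+9+1+6+8+8+1+6+3 = 88

88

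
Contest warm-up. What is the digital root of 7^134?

The digital root of n equals n mod 9 (or 9 when 9 | n), so we need 7^134 mod 9.
7^134 ≡ 4 (mod 9), so the digital root is 4.

4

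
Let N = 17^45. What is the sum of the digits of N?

17^45 = 23453165165327788911665591944416226304630809183732482257
Sum of its 56 digits: 242.

242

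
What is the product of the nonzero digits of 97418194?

72576

9×7×4×1×8×1×9×4 = 72576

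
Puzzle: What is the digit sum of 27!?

108

27! = 10888869450418352160768000000
Sum of its 29 digits: 108.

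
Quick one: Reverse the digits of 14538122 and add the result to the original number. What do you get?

Reverse of 14538122 is 22183541.
14538122 + 22183541 = 36721663

36721663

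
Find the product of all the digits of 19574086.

1×9×5×7×4×0×8×6 = 0

0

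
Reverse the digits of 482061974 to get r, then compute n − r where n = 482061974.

Reverse of 482061974 is 479160284.
482061974 − 479160284 = 2901690

2901690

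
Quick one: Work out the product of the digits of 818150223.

8×1×8×1×5×0×2×2×3 = 0

0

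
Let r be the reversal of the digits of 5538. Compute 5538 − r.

Reverse of 5538 is 8355.
5538 − 8355 = -2817

-2817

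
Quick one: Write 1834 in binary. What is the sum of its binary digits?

6

1834 in base 2 is 11100101010.
Digit sum: 1+1+1+0+0+1+0+1+0+1+0 = 6.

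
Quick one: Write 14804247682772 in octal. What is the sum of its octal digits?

14804247682772 in base 8 is 327334173117324.
Digit sum: 3+2+7+3+3+4+1+7+3+1+1+7+3+2+4 = 51.

51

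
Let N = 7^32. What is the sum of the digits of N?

7^32 = 1104427674243920646305299201
Sum of its 28 digits: 103.

103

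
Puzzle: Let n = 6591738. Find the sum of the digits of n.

39

6+5+9+1+7+3+8 = 39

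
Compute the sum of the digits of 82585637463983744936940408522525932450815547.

209

8+2+5+8+5+6+3+7+4+6+3+9+8+3+7+4+4+9+3+6+9+4+0+4+0+8+5+2+2+5+2+5+9+3+2+4+5+0+8+1+5+5+4+7 = 209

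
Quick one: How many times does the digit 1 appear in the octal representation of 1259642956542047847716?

3

1259642956542047847716 in base 8 is 210444166061467744502444.
The digit 1 appears 3 times.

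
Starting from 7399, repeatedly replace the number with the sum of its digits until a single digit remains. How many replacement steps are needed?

3

7399 → 28 → 10 → 1 (3 steps)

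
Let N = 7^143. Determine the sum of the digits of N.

7^143 = 7063496300526315159539361033232862358030922064445135873448705419884155240265969106126322132413499668950895841044998412343
Sum of its 121 digits: 508.

508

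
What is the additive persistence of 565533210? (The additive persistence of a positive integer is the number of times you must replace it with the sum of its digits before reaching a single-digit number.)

2

565533210 → 30 → 3 (2 steps)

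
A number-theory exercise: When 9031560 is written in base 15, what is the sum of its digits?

34

9031560 in base 15 is BD6040.
Digit sum: 11+13+6+0+4+0 = 34.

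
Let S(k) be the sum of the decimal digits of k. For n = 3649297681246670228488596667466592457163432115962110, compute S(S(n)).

10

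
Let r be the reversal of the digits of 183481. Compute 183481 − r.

-900

Reverse of 183481 is 184381.
183481 − 184381 = -900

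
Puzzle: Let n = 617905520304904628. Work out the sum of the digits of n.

6+1+7+9+0+5+5+2+0+3+0+4+9+0+4+6+2+8 = 71

71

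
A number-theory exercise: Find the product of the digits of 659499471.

2449440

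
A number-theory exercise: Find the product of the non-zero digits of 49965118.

77760

4×9×9×6×5×1×1×8 = 77760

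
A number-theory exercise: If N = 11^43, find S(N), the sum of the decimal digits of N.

11^43 = 602400691612421918536387328824478011400331731
Sum of its 45 digits: 164.

164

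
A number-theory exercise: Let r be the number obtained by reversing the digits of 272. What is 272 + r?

Reverse of 272 is 272.
272 + 272 = 544

544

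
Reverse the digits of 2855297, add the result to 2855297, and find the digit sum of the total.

40

Reversal of 2855297 is 7925582; 2855297 + 7925582 = 10780879.
Digit sum of 10780879: 1+0+7+8+0+8+7+9 = 40.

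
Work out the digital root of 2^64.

7

The digital root of n equals n mod 9 (or 9 when 9 | n), so we need 2^64 mod 9.
2^64 ≡ 7 (mod 9), so the digital root is 7.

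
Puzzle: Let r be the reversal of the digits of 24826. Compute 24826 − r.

Reverse of 24826 is 62842.
24826 − 62842 = -38016

-38016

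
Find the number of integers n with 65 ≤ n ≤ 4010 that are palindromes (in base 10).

125

The integers in [65, 4010] that are palindromes (in base 10): 66, 77, 88, 99, 101, 111, …, 3993, 4004.
125 qualify.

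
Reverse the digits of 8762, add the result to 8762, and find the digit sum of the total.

10

Reversal of 8762 is 2678; 8762 + 2678 = 11440.
Digit sum of 11440: 1+1+4+4+0 = 10.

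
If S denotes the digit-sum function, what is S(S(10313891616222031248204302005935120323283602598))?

6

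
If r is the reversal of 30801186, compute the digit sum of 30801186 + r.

Reversal of 30801186 is 68110803; 30801186 + 68110803 = 98911989.
Digit sum of 98911989: 9+8+9+1+1+9+8+9 = 54.

54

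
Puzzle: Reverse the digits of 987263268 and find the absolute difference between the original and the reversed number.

Reverse of 987263268 is 862362789.
|987263268 − 862362789| = 124900479

124900479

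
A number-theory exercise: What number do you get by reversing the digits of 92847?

Reversing 92847 gives 74829.

74829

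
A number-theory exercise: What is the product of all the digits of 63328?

864

6×3×3×2×8 = 864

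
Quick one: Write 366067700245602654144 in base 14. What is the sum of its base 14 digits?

366067700245602654144 in base 14 is C011619D9B10DC8C36.
Digit sum: 12+0+1+1+6+1+9+13+9+11+1+0+13+12+8+12+3+6 = 118.

118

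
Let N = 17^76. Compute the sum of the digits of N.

17^76 = 3266765984047762476113020857636095423501569427358254713188473809448582822334363925830408857281
Sum of its 94 digits: 424.

424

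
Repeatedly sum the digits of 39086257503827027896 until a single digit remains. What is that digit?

7

3+9+0+8+6+2+5+7+5+0+3+8+2+7+0+2+7+8+9+6 = 97
9+7 = 16
1+6 = 7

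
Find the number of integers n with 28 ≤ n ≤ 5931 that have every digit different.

The integers in [28, 5931] that have every digit different: 28, 29, 30, 31, 32, 34, …, 5930, 5931.
3200 qualify.

3200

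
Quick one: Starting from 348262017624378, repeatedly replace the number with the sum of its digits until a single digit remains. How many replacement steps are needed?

2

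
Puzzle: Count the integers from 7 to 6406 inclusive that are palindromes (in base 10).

156

The integers in [7, 6406] that are palindromes (in base 10): 7, 8, 9, 11, 22, 33, …, 6226, 6336.
156 qualify.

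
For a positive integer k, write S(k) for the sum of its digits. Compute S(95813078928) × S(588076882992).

S(95813078928) = 9+5+8+1+3+0+7+8+9+2+8 = 60.
S(588076882992) = 5+8+8+0+7+6+8+8+2+9+9+2 = 72.
60 · 72 = 4320.

4320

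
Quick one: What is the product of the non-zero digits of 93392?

9×3×3×9×2 = 1458

1458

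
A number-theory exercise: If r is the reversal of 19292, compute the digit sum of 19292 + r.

28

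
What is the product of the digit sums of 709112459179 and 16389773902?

S(709112459179) = 7+0+9+1+1+2+4+5+9+1+7+9 = 55.
S(16389773902) = 1+6+3+8+9+7+7+3+9+0+2 = 55.
55 · 55 = 3025.

3025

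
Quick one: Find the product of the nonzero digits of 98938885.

4976640

9×8×9×3×8×8×8×5 = 4976640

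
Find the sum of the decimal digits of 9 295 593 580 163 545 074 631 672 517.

9+2+9+5+5+9+3+5+8+0+1+6+3+5+4+5+0+7+4+6+3+1+6+7+2+5+1+7 = 128

128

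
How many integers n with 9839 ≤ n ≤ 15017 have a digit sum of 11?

The integers in [9839, 15017] that have a digit sum of 11: 10019, 10028, 10037, 10046, 10055, 10064, …, 15005, 15014.
229 qualify.

229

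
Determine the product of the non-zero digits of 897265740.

8×9×7×2×6×5×7×4 = 846720

846720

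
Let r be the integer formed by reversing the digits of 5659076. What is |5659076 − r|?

Reverse of 5659076 is 6709565.
|5659076 − 6709565| = 1050489

1050489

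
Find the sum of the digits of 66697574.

6+6+6+9+7+5+7+4 = 50

50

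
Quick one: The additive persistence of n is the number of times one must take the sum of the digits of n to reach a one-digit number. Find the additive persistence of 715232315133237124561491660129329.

3

715232315133237124561491660129329 → 119 → 11 → 2 (3 steps)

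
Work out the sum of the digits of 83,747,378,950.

61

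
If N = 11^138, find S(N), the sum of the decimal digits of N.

712

11^138 = 515454756837996126932571164788337585897095805346561431891954236511860197695949612141555083708881756956353776212374725758948607146447183667582681
Sum of its 144 digits: 712.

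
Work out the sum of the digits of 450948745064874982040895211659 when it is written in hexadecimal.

450948745064874982040895211659 in base 16 is 5B1180F25F28D3C4E8107C88B.
Digit sum: 5+11+1+1+8+0+15+2+5+15+2+8+13+3+12+4+14+8+1+0+7+12+8+8+11 = 174.

174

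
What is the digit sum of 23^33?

215

23^33 = 865004941741938633917747707002884268046728983
Sum of its 45 digits: 215.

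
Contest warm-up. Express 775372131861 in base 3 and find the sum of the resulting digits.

775372131861 in base 3 is 2202010101000110102010020.
Digit sum: 2+2+0+2+0+1+0+1+0+1+0+0+0+1+1+0+1+0+2+0+1+0+0+2+0 = 17.

17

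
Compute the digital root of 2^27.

8

The digital root of n equals n mod 9 (or 9 when 9 | n), so we need 2^27 mod 9.
2^27 ≡ 8 (mod 9), so the digital root is 8.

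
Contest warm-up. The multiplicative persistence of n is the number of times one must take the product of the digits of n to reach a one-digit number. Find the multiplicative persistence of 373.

373 → 63 → 18 → 8 (3 steps)

3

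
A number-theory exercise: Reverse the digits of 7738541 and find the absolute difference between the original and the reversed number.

6280164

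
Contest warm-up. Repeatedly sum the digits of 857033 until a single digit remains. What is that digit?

8

8+5+7+0+3+3 = 26
2+6 = 8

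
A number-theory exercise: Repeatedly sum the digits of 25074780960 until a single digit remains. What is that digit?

3

2+5+0+7+4+7+8+0+9+6+0 = 48
4+8 = 12
1+2 = 3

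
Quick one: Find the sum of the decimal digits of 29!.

29! = 8841761993739701954543616000000
Sum of its 31 digits: 126.

126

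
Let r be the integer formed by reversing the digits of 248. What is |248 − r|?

594

Reverse of 248 is 842.
|248 − 842| = 594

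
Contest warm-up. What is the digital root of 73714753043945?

7+3+7+1+4+7+5+3+0+4+3+9+4+5 = 62
6+2 = 8
(Equivalently, 73714753043945 mod 9 = 8.)

8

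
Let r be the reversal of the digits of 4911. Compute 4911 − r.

3717

Reverse of 4911 is 1194.
4911 − 1194 = 3717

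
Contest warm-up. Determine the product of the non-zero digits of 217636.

1512

2×1×7×6×3×6 = 1512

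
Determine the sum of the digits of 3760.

3+7+6+0 = 16

16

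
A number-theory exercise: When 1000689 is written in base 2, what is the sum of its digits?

1000689 in base 2 is 11110100010011110001.
Digit sum: 1+1+1+1+0+1+0+0+0+1+0+0+1+1+1+1+0+0+0+1 = 11.

11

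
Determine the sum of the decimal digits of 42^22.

144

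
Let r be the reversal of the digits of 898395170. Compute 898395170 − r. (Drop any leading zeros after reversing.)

826801272

Reverse of 898395170 is 71593898.
898395170 − 71593898 = 826801272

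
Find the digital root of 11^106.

7

The digital root of n equals n mod 9 (or 9 when 9 | n), so we need 11^106 mod 9.
11^106 ≡ 7 (mod 9), so the digital root is 7.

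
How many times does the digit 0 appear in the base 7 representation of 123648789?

3

123648789 in base 7 is 3030666045.
The digit 0 appears 3 times.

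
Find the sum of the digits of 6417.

18

6+4+1+7 = 18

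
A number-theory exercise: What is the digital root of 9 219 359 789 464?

4

9+2+1+9+3+5+9+7+8+9+4+6+4 = 76
7+6 = 13
1+3 = 4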